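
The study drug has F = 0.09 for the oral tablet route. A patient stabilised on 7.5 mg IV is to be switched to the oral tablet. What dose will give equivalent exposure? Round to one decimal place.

D_oral = 83.3 mg

For equal systemic exposure: F × D_ev = D_iv
D_ev = D_iv / F = 7.5 / 0.09 = 83.3333 mg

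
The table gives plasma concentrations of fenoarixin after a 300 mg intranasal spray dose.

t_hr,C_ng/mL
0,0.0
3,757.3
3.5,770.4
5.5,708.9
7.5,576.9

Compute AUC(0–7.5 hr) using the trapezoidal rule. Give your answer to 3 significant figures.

AUC = 4280 ng/mL·hr

Trapezoidal AUC_0→7.5:
  [0→3]: (0.0+757.3)/2 × 3 = 1135.95
  [3→3.5]: (757.3+770.4)/2 × 0.5 = 381.925
  [3.5→5.5]: (770.4+708.9)/2 × 2 = 1479.3
  [5.5→7.5]: (708.9+576.9)/2 × 2 = 1285.8
  Sum = 4282.975 ng/mL·hr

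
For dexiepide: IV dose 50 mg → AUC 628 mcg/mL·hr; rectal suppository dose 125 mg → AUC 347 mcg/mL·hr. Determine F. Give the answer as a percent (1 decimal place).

F = (AUC_ev / D_ev) / (AUC_iv / D_iv)
  = (347/125) / (628/50)
  = 2.776 / 12.56 = 0.2210
  = 22.10%

F = 22.1%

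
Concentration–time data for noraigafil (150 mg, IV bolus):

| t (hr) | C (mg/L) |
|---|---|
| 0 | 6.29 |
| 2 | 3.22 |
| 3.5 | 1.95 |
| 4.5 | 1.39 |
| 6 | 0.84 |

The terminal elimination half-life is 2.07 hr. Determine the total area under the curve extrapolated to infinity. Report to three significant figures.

AUC = 19.2 mg/L·hr

Trapezoidal AUC_0→6:
  [0→2]: (6.29+3.22)/2 × 2 = 9.51
  [2→3.5]: (3.22+1.95)/2 × 1.5 = 3.8775
  [3.5→4.5]: (1.95+1.39)/2 × 1 = 1.67
  [4.5→6]: (1.39+0.84)/2 × 1.5 = 1.6725
  Sum = 16.73 mg/L·hr
k_e = ln2 / t½ = 0.693147 / 2.07 = 0.3349 hr^-1
Extrapolated tail: C_last / k_e = 0.84 / 0.3349 = 2.508
AUC_0→∞ = 16.73 + 2.508 = 19.238 mg/L·hr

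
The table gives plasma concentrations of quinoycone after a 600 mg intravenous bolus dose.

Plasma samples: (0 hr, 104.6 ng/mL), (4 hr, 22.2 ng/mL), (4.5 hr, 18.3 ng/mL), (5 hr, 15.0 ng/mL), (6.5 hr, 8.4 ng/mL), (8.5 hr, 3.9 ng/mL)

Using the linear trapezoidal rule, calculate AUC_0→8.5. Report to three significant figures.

Trapezoidal AUC_0→8.5:
  [0→4]: (104.6+22.2)/2 × 4 = 253.6
  [4→4.5]: (22.2+18.3)/2 × 0.5 = 10.125
  [4.5→5]: (18.3+15.0)/2 × 0.5 = 8.325
  [5→6.5]: (15.0+8.4)/2 × 1.5 = 17.55
  [6.5→8.5]: (8.4+3.9)/2 × 2 = 12.3
  Sum = 301.9 ng/mL·hr

AUC = 302 ng/mL·hr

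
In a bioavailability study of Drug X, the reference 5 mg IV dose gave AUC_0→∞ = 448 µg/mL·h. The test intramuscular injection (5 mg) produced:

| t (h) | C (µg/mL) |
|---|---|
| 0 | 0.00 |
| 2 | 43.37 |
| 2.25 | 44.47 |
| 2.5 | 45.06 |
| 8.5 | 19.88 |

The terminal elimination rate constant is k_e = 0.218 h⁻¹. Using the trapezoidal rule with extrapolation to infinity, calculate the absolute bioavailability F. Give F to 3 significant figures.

F = 0.785

Trapezoidal AUC_0→8.5 (intramuscular injection):
  [0→2]: (0.00+43.37)/2 × 2 = 43.37
  [2→2.25]: (43.37+44.47)/2 × 0.25 = 10.98
  [2.25→2.5]: (44.47+45.06)/2 × 0.25 = 11.19125
  [2.5→8.5]: (45.06+19.88)/2 × 6 = 194.82
  Sum = 260.36125 µg/mL·h
Tail: C_last/k_e = 19.88/0.218 = 91.193
AUC_0→∞ (intramuscular injection) = 260.36125 + 91.193 = 351.55425 µg/mL·h
F = (AUC_ev/D_ev)/(AUC_iv/D_iv) = (351.55425/5)/(448/5) = 70.31085/89.6 = 0.7847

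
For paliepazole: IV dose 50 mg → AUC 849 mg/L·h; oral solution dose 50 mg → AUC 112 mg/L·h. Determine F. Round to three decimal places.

F = (AUC_ev / D_ev) / (AUC_iv / D_iv)
  = (112/50) / (849/50)
  = 2.24 / 16.98 = 0.1319

F = 0.132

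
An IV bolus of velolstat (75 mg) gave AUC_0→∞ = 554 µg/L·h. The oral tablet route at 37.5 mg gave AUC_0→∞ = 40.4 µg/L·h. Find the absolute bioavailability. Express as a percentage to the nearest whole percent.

F = (AUC_ev / D_ev) / (AUC_iv / D_iv)
  = (40.4/37.5) / (554/75)
  = 1.07733 / 7.38667 = 0.1458
  = 14.58%

F = 15%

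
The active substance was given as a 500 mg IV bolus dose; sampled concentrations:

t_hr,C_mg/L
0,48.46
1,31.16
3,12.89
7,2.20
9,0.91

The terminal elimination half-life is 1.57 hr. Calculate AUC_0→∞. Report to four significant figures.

AUC = 119.2 mg/L·hr

Trapezoidal AUC_0→9:
  [0→1]: (48.46+31.16)/2 × 1 = 39.81
  [1→3]: (31.16+12.89)/2 × 2 = 44.05
  [3→7]: (12.89+2.20)/2 × 4 = 30.18
  [7→9]: (2.20+0.91)/2 × 2 = 3.11
  Sum = 117.15 mg/L·hr
k_e = ln2 / t½ = 0.693147 / 1.57 = 0.4415 hr^-1
Extrapolated tail: C_last / k_e = 0.91 / 0.4415 = 2.061
AUC_0→∞ = 117.15 + 2.061 = 119.211 mg/L·hr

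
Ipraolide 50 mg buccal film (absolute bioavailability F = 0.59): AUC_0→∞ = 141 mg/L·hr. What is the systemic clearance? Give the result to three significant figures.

CL = 0.209 L/hr

CL = F × Dose / AUC_0→∞
   = 0.59 × 50 / 141 = 0.20922 L/hr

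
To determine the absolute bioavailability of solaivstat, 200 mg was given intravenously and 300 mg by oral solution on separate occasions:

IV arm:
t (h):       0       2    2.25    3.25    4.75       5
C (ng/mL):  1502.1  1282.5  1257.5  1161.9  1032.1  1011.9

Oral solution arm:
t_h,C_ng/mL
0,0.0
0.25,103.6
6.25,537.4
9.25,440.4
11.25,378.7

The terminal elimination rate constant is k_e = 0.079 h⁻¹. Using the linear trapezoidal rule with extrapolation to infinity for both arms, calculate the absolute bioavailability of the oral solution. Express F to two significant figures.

F = 0.32

Trapezoidal AUC_0→5 (IV):
  [0→2]: (1502.1+1282.5)/2 × 2 = 2784.6
  [2→2.25]: (1282.5+1257.5)/2 × 0.25 = 317.5
  [2.25→3.25]: (1257.5+1161.9)/2 × 1 = 1209.7
  [3.25→4.75]: (1161.9+1032.1)/2 × 1.5 = 1645.5
  [4.75→5]: (1032.1+1011.9)/2 × 0.25 = 255.5
  Sum = 6212.8 ng/mL·h
IV tail: 1011.9/0.079 = 12808.861; AUC_iv,0→∞ = 6212.8 + 12808.861 = 19021.661 ng/mL·h
Trapezoidal AUC_0→11.25 (oral solution):
  [0→0.25]: (0.0+103.6)/2 × 0.25 = 12.95
  [0.25→6.25]: (103.6+537.4)/2 × 6 = 1923.0
  [6.25→9.25]: (537.4+440.4)/2 × 3 = 1466.7
  [9.25→11.25]: (440.4+378.7)/2 × 2 = 819.1
  Sum = 4221.75 ng/mL·h
oral solution tail: 378.7/0.079 = 4793.671; AUC_ev,0→∞ = 4221.75 + 4793.671 = 9015.421 ng/mL·h
F = (AUC_ev/D_ev)/(AUC_iv/D_iv) = (9015.421/300)/(19021.661/200) = 30.0514/95.108305 = 0.3160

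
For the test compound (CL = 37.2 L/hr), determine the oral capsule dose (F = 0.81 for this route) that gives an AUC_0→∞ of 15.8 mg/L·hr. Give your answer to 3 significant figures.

Dose = CL × AUC_0→∞ / F
     = 37.2 × 15.8 / 0.81 = 725.63 mg

Dose = 726 mg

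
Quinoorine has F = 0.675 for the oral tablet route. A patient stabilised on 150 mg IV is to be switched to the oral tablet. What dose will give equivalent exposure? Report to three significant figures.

D_oral = 222 mg

For equal systemic exposure: F × D_ev = D_iv
D_ev = D_iv / F = 150 / 0.675 = 222.222 mg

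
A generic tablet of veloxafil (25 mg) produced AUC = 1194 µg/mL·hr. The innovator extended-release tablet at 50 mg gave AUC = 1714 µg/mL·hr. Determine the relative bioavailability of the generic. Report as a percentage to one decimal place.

F_rel = (AUC_test/D_test) / (AUC_ref/D_ref)
      = (1194/25) / (1714/50)
      = 47.76 / 34.28 = 1.3932 = 139.32%

F_rel = 139.3%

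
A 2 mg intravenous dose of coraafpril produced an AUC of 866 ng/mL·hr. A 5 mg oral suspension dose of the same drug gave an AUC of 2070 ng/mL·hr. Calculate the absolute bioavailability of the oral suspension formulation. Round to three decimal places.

F = (AUC_ev / D_ev) / (AUC_iv / D_iv)
  = (2070/5) / (866/2)
  = 414 / 433 = 0.9561

F = 0.956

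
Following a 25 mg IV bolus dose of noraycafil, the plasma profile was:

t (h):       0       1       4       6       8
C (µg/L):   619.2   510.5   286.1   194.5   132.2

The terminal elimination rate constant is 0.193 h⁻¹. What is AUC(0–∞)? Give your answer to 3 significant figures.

Trapezoidal AUC_0→8:
  [0→1]: (619.2+510.5)/2 × 1 = 564.85
  [1→4]: (510.5+286.1)/2 × 3 = 1194.9
  [4→6]: (286.1+194.5)/2 × 2 = 480.6
  [6→8]: (194.5+132.2)/2 × 2 = 326.7
  Sum = 2567.05 µg/L·h
Extrapolated tail: C_last / k_e = 132.2 / 0.193 = 684.974
AUC_0→∞ = 2567.05 + 684.974 = 3252.024 µg/L·h

AUC = 3250 µg/L·h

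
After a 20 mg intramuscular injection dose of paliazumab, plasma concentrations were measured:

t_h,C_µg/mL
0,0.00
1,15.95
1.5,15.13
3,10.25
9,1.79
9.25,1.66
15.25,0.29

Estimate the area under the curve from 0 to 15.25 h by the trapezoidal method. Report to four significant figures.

Trapezoidal AUC_0→15.25:
  [0→1]: (0.00+15.95)/2 × 1 = 7.975
  [1→1.5]: (15.95+15.13)/2 × 0.5 = 7.77
  [1.5→3]: (15.13+10.25)/2 × 1.5 = 19.035
  [3→9]: (10.25+1.79)/2 × 6 = 36.12
  [9→9.25]: (1.79+1.66)/2 × 0.25 = 0.43125
  [9.25→15.25]: (1.66+0.29)/2 × 6 = 5.85
  Sum = 77.18125 µg/mL·h

AUC = 77.18 µg/mL·h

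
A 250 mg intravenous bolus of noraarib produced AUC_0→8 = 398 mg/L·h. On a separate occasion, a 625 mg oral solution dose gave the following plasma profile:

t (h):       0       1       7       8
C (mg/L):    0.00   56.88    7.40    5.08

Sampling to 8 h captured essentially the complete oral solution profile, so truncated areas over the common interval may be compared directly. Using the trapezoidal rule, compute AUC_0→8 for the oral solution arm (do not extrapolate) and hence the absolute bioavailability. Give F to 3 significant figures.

Trapezoidal AUC_0→8 (oral solution):
  [0→1]: (0.00+56.88)/2 × 1 = 28.44
  [1→7]: (56.88+7.40)/2 × 6 = 192.84
  [7→8]: (7.40+5.08)/2 × 1 = 6.24
  Sum = 227.52 mg/L·h
F = (AUC_ev/D_ev)/(AUC_iv/D_iv) = (227.52/625)/(398/250) = 0.364032/1.592 = 0.2287

F = 0.229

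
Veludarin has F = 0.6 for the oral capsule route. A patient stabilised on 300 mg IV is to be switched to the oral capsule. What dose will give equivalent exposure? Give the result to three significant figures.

D_oral = 500 mg

For equal systemic exposure: F × D_ev = D_iv
D_ev = D_iv / F = 300 / 0.6 = 500 mg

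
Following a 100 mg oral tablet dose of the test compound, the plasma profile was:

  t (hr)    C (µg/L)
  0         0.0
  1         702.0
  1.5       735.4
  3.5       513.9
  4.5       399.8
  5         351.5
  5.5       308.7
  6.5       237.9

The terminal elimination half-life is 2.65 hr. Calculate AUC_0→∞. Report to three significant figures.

AUC = 3950 µg/L·hr

Trapezoidal AUC_0→6.5:
  [0→1]: (0.0+702.0)/2 × 1 = 351.0
  [1→1.5]: (702.0+735.4)/2 × 0.5 = 359.35
  [1.5→3.5]: (735.4+513.9)/2 × 2 = 1249.3
  [3.5→4.5]: (513.9+399.8)/2 × 1 = 456.85
  [4.5→5]: (399.8+351.5)/2 × 0.5 = 187.825
  [5→5.5]: (351.5+308.7)/2 × 0.5 = 165.05
  [5.5→6.5]: (308.7+237.9)/2 × 1 = 273.3
  Sum = 3042.675 µg/L·hr
k_e = ln2 / t½ = 0.693147 / 2.65 = 0.2616 hr^-1
Extrapolated tail: C_last / k_e = 237.9 / 0.2616 = 909.404
AUC_0→∞ = 3042.675 + 909.404 = 3952.079 µg/L·hr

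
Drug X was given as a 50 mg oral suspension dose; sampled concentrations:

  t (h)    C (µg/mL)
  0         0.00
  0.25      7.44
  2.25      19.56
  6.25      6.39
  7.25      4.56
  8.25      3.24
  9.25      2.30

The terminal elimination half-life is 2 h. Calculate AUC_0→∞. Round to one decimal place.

AUC = 98.6 µg/mL·h

Trapezoidal AUC_0→9.25:
  [0→0.25]: (0.00+7.44)/2 × 0.25 = 0.93
  [0.25→2.25]: (7.44+19.56)/2 × 2 = 27.0
  [2.25→6.25]: (19.56+6.39)/2 × 4 = 51.9
  [6.25→7.25]: (6.39+4.56)/2 × 1 = 5.475
  [7.25→8.25]: (4.56+3.24)/2 × 1 = 3.9
  [8.25→9.25]: (3.24+2.30)/2 × 1 = 2.77
  Sum = 91.975 µg/mL·h
k_e = ln2 / t½ = 0.693147 / 2 = 0.3466 h^-1
Extrapolated tail: C_last / k_e = 2.30 / 0.3466 = 6.636
AUC_0→∞ = 91.975 + 6.636 = 98.611 µg/mL·h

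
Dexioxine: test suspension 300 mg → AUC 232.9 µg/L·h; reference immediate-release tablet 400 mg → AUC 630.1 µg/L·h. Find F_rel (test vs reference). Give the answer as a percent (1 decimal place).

F_rel = 49.3%

F_rel = (AUC_test/D_test) / (AUC_ref/D_ref)
      = (232.9/300) / (630.1/400)
      = 0.776333 / 1.57525 = 0.4928 = 49.28%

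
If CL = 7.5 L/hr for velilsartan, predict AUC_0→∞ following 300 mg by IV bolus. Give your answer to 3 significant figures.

AUC_0→∞ = Dose_iv / CL
        = 300 / 7.5 = 40 mg/L·hr

AUC = 40.0 mg/L·hr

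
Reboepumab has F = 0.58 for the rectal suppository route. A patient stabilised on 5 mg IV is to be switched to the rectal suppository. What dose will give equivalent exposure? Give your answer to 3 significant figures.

For equal systemic exposure: F × D_ev = D_iv
D_ev = D_iv / F = 5 / 0.58 = 8.62069 mg

D_rectal = 8.62 mg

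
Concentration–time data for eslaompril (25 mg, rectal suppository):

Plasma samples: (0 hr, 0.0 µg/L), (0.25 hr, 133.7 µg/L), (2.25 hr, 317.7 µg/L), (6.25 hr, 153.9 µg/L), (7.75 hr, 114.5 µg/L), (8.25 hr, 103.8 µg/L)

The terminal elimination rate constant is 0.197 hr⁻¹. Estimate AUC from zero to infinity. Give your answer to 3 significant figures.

AUC = 2190 µg/L·hr

Trapezoidal AUC_0→8.25:
  [0→0.25]: (0.0+133.7)/2 × 0.25 = 16.7125
  [0.25→2.25]: (133.7+317.7)/2 × 2 = 451.4
  [2.25→6.25]: (317.7+153.9)/2 × 4 = 943.2
  [6.25→7.75]: (153.9+114.5)/2 × 1.5 = 201.3
  [7.75→8.25]: (114.5+103.8)/2 × 0.5 = 54.575
  Sum = 1667.1875 µg/L·hr
Extrapolated tail: C_last / k_e = 103.8 / 0.197 = 526.904
AUC_0→∞ = 1667.1875 + 526.904 = 2194.0915 µg/L·hr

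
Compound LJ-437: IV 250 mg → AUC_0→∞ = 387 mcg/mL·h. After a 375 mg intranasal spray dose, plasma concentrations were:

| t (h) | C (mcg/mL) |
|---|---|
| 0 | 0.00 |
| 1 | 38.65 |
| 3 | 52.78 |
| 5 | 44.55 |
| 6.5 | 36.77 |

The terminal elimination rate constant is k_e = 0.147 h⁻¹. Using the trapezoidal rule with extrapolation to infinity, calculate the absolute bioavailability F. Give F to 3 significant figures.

Trapezoidal AUC_0→6.5 (intranasal spray):
  [0→1]: (0.00+38.65)/2 × 1 = 19.325
  [1→3]: (38.65+52.78)/2 × 2 = 91.43
  [3→5]: (52.78+44.55)/2 × 2 = 97.33
  [5→6.5]: (44.55+36.77)/2 × 1.5 = 60.99
  Sum = 269.075 mcg/mL·h
Tail: C_last/k_e = 36.77/0.147 = 250.136
AUC_0→∞ (intranasal spray) = 269.075 + 250.136 = 519.211 mcg/mL·h
F = (AUC_ev/D_ev)/(AUC_iv/D_iv) = (519.211/375)/(387/250) = 1.38456/1.548 = 0.8944

F = 0.894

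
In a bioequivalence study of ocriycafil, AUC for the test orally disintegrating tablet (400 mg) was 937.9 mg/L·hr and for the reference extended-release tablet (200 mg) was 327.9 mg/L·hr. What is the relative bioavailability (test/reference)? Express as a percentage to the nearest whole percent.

F_rel = (AUC_test/D_test) / (AUC_ref/D_ref)
      = (937.9/400) / (327.9/200)
      = 2.34475 / 1.6395 = 1.4302 = 143.02%

F_rel = 143%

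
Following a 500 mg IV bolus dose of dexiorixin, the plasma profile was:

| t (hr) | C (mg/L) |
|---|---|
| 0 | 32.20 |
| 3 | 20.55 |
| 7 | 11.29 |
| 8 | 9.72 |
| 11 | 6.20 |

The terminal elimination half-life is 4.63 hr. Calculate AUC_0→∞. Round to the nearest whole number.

Trapezoidal AUC_0→11:
  [0→3]: (32.20+20.55)/2 × 3 = 79.125
  [3→7]: (20.55+11.29)/2 × 4 = 63.68
  [7→8]: (11.29+9.72)/2 × 1 = 10.505
  [8→11]: (9.72+6.20)/2 × 3 = 23.88
  Sum = 177.19 mg/L·hr
k_e = ln2 / t½ = 0.693147 / 4.63 = 0.1497 hr^-1
Extrapolated tail: C_last / k_e = 6.20 / 0.1497 = 41.416
AUC_0→∞ = 177.19 + 41.416 = 218.606 mg/L·hr

AUC = 219 mg/L·hr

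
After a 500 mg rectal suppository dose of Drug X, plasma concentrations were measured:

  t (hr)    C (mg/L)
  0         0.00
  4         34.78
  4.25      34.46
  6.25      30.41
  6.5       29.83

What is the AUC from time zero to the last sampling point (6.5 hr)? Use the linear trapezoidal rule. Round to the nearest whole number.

AUC = 151 mg/L·hr

Trapezoidal AUC_0→6.5:
  [0→4]: (0.00+34.78)/2 × 4 = 69.56
  [4→4.25]: (34.78+34.46)/2 × 0.25 = 8.655
  [4.25→6.25]: (34.46+30.41)/2 × 2 = 64.87
  [6.25→6.5]: (30.41+29.83)/2 × 0.25 = 7.53
  Sum = 150.615 mg/L·hr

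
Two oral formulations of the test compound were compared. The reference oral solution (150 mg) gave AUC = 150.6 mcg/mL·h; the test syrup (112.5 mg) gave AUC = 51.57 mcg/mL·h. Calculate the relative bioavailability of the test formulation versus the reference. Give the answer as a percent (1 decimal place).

F_rel = (AUC_test/D_test) / (AUC_ref/D_ref)
      = (51.57/112.5) / (150.6/150)
      = 0.4584 / 1.004 = 0.4566 = 45.66%

F_rel = 45.7%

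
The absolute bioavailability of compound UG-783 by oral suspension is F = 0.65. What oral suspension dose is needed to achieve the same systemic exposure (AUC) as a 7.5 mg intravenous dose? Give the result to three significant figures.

D_oral = 11.5 mg

For equal systemic exposure: F × D_ev = D_iv
D_ev = D_iv / F = 7.5 / 0.65 = 11.5385 mg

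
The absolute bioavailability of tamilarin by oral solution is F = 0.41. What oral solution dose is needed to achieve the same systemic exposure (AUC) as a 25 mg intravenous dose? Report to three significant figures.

For equal systemic exposure: F × D_ev = D_iv
D_ev = D_iv / F = 25 / 0.41 = 60.9756 mg

D_oral = 61.0 mg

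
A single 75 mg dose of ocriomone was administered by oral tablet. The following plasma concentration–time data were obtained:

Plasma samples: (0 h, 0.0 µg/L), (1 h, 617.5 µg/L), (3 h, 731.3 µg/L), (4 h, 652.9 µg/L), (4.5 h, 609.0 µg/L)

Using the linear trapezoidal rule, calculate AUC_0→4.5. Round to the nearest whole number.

AUC = 2665 µg/L·h

Trapezoidal AUC_0→4.5:
  [0→1]: (0.0+617.5)/2 × 1 = 308.75
  [1→3]: (617.5+731.3)/2 × 2 = 1348.8
  [3→4]: (731.3+652.9)/2 × 1 = 692.1
  [4→4.5]: (652.9+609.0)/2 × 0.5 = 315.475
  Sum = 2665.125 µg/L·h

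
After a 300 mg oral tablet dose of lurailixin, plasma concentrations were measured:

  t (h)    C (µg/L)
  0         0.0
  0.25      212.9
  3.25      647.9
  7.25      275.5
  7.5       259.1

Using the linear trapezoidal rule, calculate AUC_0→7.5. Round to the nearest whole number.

Trapezoidal AUC_0→7.5:
  [0→0.25]: (0.0+212.9)/2 × 0.25 = 26.6125
  [0.25→3.25]: (212.9+647.9)/2 × 3 = 1291.2
  [3.25→7.25]: (647.9+275.5)/2 × 4 = 1846.8
  [7.25→7.5]: (275.5+259.1)/2 × 0.25 = 66.825
  Sum = 3231.4375 µg/L·h

AUC = 3231 µg/L·h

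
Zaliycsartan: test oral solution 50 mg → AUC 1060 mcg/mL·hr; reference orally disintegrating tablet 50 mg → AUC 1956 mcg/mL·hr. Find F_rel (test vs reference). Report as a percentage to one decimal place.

F_rel = 54.2%

F_rel = (AUC_test/D_test) / (AUC_ref/D_ref)
      = (1060/50) / (1956/50)
      = 21.2 / 39.12 = 0.5419 = 54.19%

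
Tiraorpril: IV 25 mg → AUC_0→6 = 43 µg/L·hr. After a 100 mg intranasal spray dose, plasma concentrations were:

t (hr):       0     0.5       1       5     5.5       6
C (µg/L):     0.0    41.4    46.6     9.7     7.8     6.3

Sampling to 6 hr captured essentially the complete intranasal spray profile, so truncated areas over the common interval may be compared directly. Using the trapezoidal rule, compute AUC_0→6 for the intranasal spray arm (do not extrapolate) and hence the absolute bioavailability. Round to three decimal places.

Trapezoidal AUC_0→6 (intranasal spray):
  [0→0.5]: (0.0+41.4)/2 × 0.5 = 10.35
  [0.5→1]: (41.4+46.6)/2 × 0.5 = 22.0
  [1→5]: (46.6+9.7)/2 × 4 = 112.6
  [5→5.5]: (9.7+7.8)/2 × 0.5 = 4.375
  [5.5→6]: (7.8+6.3)/2 × 0.5 = 3.525
  Sum = 152.85 µg/L·hr
F = (AUC_ev/D_ev)/(AUC_iv/D_iv) = (152.85/100)/(43/25) = 1.5285/1.72 = 0.8887

F = 0.889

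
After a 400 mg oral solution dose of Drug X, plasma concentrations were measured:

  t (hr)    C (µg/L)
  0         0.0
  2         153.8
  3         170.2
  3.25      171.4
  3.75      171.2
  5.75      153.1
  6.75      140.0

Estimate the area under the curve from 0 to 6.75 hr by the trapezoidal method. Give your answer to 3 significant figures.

AUC = 915 µg/L·hr

Trapezoidal AUC_0→6.75:
  [0→2]: (0.0+153.8)/2 × 2 = 153.8
  [2→3]: (153.8+170.2)/2 × 1 = 162.0
  [3→3.25]: (170.2+171.4)/2 × 0.25 = 42.7
  [3.25→3.75]: (171.4+171.2)/2 × 0.5 = 85.65
  [3.75→5.75]: (171.2+153.1)/2 × 2 = 324.3
  [5.75→6.75]: (153.1+140.0)/2 × 1 = 146.55
  Sum = 915.0 µg/L·hr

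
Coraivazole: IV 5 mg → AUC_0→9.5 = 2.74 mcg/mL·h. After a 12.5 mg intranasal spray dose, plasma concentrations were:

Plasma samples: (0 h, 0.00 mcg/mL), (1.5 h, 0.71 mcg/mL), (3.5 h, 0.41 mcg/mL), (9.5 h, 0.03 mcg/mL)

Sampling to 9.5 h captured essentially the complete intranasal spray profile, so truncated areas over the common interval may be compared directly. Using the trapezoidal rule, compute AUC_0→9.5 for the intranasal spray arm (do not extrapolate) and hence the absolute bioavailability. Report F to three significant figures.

F = 0.434

Trapezoidal AUC_0→9.5 (intranasal spray):
  [0→1.5]: (0.00+0.71)/2 × 1.5 = 0.5325
  [1.5→3.5]: (0.71+0.41)/2 × 2 = 1.12
  [3.5→9.5]: (0.41+0.03)/2 × 6 = 1.32
  Sum = 2.9725 mcg/mL·h
F = (AUC_ev/D_ev)/(AUC_iv/D_iv) = (2.9725/12.5)/(2.74/5) = 0.2378/0.548 = 0.4339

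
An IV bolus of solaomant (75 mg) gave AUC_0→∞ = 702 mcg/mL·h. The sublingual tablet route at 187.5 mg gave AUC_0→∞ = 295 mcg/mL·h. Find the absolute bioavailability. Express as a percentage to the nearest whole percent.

F = 17%

F = (AUC_ev / D_ev) / (AUC_iv / D_iv)
  = (295/187.5) / (702/75)
  = 1.57333 / 9.36 = 0.1681
  = 16.81%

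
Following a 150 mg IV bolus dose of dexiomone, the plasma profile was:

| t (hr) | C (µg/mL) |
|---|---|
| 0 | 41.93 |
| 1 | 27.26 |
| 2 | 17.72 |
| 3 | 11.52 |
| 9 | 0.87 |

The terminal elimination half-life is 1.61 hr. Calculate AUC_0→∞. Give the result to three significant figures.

Trapezoidal AUC_0→9:
  [0→1]: (41.93+27.26)/2 × 1 = 34.595
  [1→2]: (27.26+17.72)/2 × 1 = 22.49
  [2→3]: (17.72+11.52)/2 × 1 = 14.62
  [3→9]: (11.52+0.87)/2 × 6 = 37.17
  Sum = 108.875 µg/mL·hr
k_e = ln2 / t½ = 0.693147 / 1.61 = 0.4305 hr^-1
Extrapolated tail: C_last / k_e = 0.87 / 0.4305 = 2.021
AUC_0→∞ = 108.875 + 2.021 = 110.896 µg/mL·hr

AUC = 111 µg/mL·hr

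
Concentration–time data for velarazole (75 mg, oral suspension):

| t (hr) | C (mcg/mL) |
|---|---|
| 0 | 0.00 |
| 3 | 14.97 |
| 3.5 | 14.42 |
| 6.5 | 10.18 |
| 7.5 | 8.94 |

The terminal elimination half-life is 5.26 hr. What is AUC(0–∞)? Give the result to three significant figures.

AUC = 144 mcg/mL·hr

Trapezoidal AUC_0→7.5:
  [0→3]: (0.00+14.97)/2 × 3 = 22.455
  [3→3.5]: (14.97+14.42)/2 × 0.5 = 7.3475
  [3.5→6.5]: (14.42+10.18)/2 × 3 = 36.9
  [6.5→7.5]: (10.18+8.94)/2 × 1 = 9.56
  Sum = 76.2625 mcg/mL·hr
k_e = ln2 / t½ = 0.693147 / 5.26 = 0.1318 hr^-1
Extrapolated tail: C_last / k_e = 8.94 / 0.1318 = 67.830
AUC_0→∞ = 76.2625 + 67.830 = 144.0925 mcg/mL·hr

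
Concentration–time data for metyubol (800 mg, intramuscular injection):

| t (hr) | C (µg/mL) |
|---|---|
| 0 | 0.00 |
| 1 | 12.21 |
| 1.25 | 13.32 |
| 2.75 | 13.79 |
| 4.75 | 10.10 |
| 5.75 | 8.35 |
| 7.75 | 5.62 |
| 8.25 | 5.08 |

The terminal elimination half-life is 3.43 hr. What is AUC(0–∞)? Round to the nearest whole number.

Trapezoidal AUC_0→8.25:
  [0→1]: (0.00+12.21)/2 × 1 = 6.105
  [1→1.25]: (12.21+13.32)/2 × 0.25 = 3.19125
  [1.25→2.75]: (13.32+13.79)/2 × 1.5 = 20.3325
  [2.75→4.75]: (13.79+10.10)/2 × 2 = 23.89
  [4.75→5.75]: (10.10+8.35)/2 × 1 = 9.225
  [5.75→7.75]: (8.35+5.62)/2 × 2 = 13.97
  [7.75→8.25]: (5.62+5.08)/2 × 0.5 = 2.675
  Sum = 79.38875 µg/mL·hr
k_e = ln2 / t½ = 0.693147 / 3.43 = 0.2021 hr^-1
Extrapolated tail: C_last / k_e = 5.08 / 0.2021 = 25.136
AUC_0→∞ = 79.38875 + 25.136 = 104.52475 µg/mL·hr

AUC = 105 µg/mL·hr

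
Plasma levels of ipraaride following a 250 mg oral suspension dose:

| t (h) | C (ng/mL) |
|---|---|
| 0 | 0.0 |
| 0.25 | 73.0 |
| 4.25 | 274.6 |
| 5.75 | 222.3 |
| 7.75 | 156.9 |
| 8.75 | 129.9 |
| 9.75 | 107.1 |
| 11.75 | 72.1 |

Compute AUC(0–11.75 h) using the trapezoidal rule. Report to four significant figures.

Trapezoidal AUC_0→11.75:
  [0→0.25]: (0.0+73.0)/2 × 0.25 = 9.125
  [0.25→4.25]: (73.0+274.6)/2 × 4 = 695.2
  [4.25→5.75]: (274.6+222.3)/2 × 1.5 = 372.675
  [5.75→7.75]: (222.3+156.9)/2 × 2 = 379.2
  [7.75→8.75]: (156.9+129.9)/2 × 1 = 143.4
  [8.75→9.75]: (129.9+107.1)/2 × 1 = 118.5
  [9.75→11.75]: (107.1+72.1)/2 × 2 = 179.2
  Sum = 1897.3 ng/mL·h

AUC = 1897 ng/mL·h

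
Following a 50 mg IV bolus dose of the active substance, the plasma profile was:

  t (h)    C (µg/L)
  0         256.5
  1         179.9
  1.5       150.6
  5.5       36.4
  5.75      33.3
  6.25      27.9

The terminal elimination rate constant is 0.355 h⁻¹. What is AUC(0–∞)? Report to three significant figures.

Trapezoidal AUC_0→6.25:
  [0→1]: (256.5+179.9)/2 × 1 = 218.2
  [1→1.5]: (179.9+150.6)/2 × 0.5 = 82.625
  [1.5→5.5]: (150.6+36.4)/2 × 4 = 374.0
  [5.5→5.75]: (36.4+33.3)/2 × 0.25 = 8.7125
  [5.75→6.25]: (33.3+27.9)/2 × 0.5 = 15.3
  Sum = 698.8375 µg/L·h
Extrapolated tail: C_last / k_e = 27.9 / 0.355 = 78.592
AUC_0→∞ = 698.8375 + 78.592 = 777.4295 µg/L·h

AUC = 777 µg/L·h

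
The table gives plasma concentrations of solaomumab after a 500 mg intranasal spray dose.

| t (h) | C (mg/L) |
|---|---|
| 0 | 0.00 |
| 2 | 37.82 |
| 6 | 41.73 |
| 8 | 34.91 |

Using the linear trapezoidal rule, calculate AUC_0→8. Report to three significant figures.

Trapezoidal AUC_0→8:
  [0→2]: (0.00+37.82)/2 × 2 = 37.82
  [2→6]: (37.82+41.73)/2 × 4 = 159.1
  [6→8]: (41.73+34.91)/2 × 2 = 76.64
  Sum = 273.56 mg/L·h

AUC = 274 mg/L·h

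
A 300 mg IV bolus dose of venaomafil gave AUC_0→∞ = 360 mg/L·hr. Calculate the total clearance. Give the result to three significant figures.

CL = 0.833 L/hr

CL = Dose_iv / AUC_0→∞
   = 300 / 360 = 0.833333 L/hr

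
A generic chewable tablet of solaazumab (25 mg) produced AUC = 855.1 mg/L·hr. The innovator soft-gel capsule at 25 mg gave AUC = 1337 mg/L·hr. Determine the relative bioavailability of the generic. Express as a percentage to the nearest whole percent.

F_rel = 64%

F_rel = (AUC_test/D_test) / (AUC_ref/D_ref)
      = (855.1/25) / (1337/25)
      = 34.204 / 53.48 = 0.6396 = 63.96%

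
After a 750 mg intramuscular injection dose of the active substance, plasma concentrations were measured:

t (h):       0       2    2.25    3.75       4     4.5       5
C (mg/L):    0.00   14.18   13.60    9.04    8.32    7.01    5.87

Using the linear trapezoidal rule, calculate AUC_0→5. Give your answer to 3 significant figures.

Trapezoidal AUC_0→5:
  [0→2]: (0.00+14.18)/2 × 2 = 14.18
  [2→2.25]: (14.18+13.60)/2 × 0.25 = 3.4725
  [2.25→3.75]: (13.60+9.04)/2 × 1.5 = 16.98
  [3.75→4]: (9.04+8.32)/2 × 0.25 = 2.17
  [4→4.5]: (8.32+7.01)/2 × 0.5 = 3.8325
  [4.5→5]: (7.01+5.87)/2 × 0.5 = 3.22
  Sum = 43.855 mg/L·h

AUC = 43.9 mg/L·h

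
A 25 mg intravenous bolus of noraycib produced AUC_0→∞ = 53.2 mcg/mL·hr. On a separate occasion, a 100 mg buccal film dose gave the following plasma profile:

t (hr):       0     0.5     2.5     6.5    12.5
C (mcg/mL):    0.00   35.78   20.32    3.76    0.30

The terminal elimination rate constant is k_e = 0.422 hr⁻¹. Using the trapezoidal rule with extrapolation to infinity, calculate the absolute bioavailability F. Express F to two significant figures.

F = 0.59

Trapezoidal AUC_0→12.5 (buccal film):
  [0→0.5]: (0.00+35.78)/2 × 0.5 = 8.945
  [0.5→2.5]: (35.78+20.32)/2 × 2 = 56.1
  [2.5→6.5]: (20.32+3.76)/2 × 4 = 48.16
  [6.5→12.5]: (3.76+0.30)/2 × 6 = 12.18
  Sum = 125.385 mcg/mL·hr
Tail: C_last/k_e = 0.30/0.422 = 0.711
AUC_0→∞ (buccal film) = 125.385 + 0.711 = 126.096 mcg/mL·hr
F = (AUC_ev/D_ev)/(AUC_iv/D_iv) = (126.096/100)/(53.2/25) = 1.26096/2.128 = 0.5926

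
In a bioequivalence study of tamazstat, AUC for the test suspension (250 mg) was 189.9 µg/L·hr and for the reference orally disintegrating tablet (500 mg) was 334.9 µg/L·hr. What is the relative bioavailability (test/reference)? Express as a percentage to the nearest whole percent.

F_rel = (AUC_test/D_test) / (AUC_ref/D_ref)
      = (189.9/250) / (334.9/500)
      = 0.7596 / 0.6698 = 1.1341 = 113.41%

F_rel = 113%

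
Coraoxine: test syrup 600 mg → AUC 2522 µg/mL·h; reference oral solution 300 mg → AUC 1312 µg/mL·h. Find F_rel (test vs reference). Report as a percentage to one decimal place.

F_rel = 96.1%

F_rel = (AUC_test/D_test) / (AUC_ref/D_ref)
      = (2522/600) / (1312/300)
      = 4.20333 / 4.37333 = 0.9611 = 96.11%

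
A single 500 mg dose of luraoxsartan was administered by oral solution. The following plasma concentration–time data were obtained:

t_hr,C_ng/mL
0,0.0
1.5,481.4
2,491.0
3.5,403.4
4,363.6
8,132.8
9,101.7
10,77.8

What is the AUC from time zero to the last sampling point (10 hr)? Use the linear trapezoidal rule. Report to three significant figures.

Trapezoidal AUC_0→10:
  [0→1.5]: (0.0+481.4)/2 × 1.5 = 361.05
  [1.5→2]: (481.4+491.0)/2 × 0.5 = 243.1
  [2→3.5]: (491.0+403.4)/2 × 1.5 = 670.8
  [3.5→4]: (403.4+363.6)/2 × 0.5 = 191.75
  [4→8]: (363.6+132.8)/2 × 4 = 992.8
  [8→9]: (132.8+101.7)/2 × 1 = 117.25
  [9→10]: (101.7+77.8)/2 × 1 = 89.75
  Sum = 2666.5 ng/mL·hr

AUC = 2670 ng/mL·hr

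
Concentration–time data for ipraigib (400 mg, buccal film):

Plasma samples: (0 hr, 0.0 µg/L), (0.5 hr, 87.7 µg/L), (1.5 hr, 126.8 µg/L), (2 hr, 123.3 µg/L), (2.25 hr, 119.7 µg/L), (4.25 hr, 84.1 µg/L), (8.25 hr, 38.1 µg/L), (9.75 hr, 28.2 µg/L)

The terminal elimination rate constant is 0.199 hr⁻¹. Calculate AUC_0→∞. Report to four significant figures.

Trapezoidal AUC_0→9.75:
  [0→0.5]: (0.0+87.7)/2 × 0.5 = 21.925
  [0.5→1.5]: (87.7+126.8)/2 × 1 = 107.25
  [1.5→2]: (126.8+123.3)/2 × 0.5 = 62.525
  [2→2.25]: (123.3+119.7)/2 × 0.25 = 30.375
  [2.25→4.25]: (119.7+84.1)/2 × 2 = 203.8
  [4.25→8.25]: (84.1+38.1)/2 × 4 = 244.4
  [8.25→9.75]: (38.1+28.2)/2 × 1.5 = 49.725
  Sum = 720.0 µg/L·hr
Extrapolated tail: C_last / k_e = 28.2 / 0.199 = 141.709
AUC_0→∞ = 720.0 + 141.709 = 861.709 µg/L·hr

AUC = 861.7 µg/L·hr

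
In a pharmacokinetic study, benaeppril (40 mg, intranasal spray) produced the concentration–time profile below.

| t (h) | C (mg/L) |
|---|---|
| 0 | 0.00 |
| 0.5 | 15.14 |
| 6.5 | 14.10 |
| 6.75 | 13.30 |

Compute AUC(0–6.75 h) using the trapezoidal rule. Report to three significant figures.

AUC = 94.9 mg/L·h

Trapezoidal AUC_0→6.75:
  [0→0.5]: (0.00+15.14)/2 × 0.5 = 3.785
  [0.5→6.5]: (15.14+14.10)/2 × 6 = 87.72
  [6.5→6.75]: (14.10+13.30)/2 × 0.25 = 3.425
  Sum = 94.93 mg/L·h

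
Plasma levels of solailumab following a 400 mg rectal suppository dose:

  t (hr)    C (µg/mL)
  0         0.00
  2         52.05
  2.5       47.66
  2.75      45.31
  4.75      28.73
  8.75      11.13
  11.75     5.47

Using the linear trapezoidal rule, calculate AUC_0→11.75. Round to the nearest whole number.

AUC = 267 µg/mL·hr

Trapezoidal AUC_0→11.75:
  [0→2]: (0.00+52.05)/2 × 2 = 52.05
  [2→2.5]: (52.05+47.66)/2 × 0.5 = 24.9275
  [2.5→2.75]: (47.66+45.31)/2 × 0.25 = 11.62125
  [2.75→4.75]: (45.31+28.73)/2 × 2 = 74.04
  [4.75→8.75]: (28.73+11.13)/2 × 4 = 79.72
  [8.75→11.75]: (11.13+5.47)/2 × 3 = 24.9
  Sum = 267.25875 µg/mL·hr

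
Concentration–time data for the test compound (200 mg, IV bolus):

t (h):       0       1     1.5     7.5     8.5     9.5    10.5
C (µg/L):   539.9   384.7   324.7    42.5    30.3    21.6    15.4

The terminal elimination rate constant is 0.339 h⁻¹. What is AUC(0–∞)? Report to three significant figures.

AUC = 1870 µg/L·h

Trapezoidal AUC_0→10.5:
  [0→1]: (539.9+384.7)/2 × 1 = 462.3
  [1→1.5]: (384.7+324.7)/2 × 0.5 = 177.35
  [1.5→7.5]: (324.7+42.5)/2 × 6 = 1101.6
  [7.5→8.5]: (42.5+30.3)/2 × 1 = 36.4
  [8.5→9.5]: (30.3+21.6)/2 × 1 = 25.95
  [9.5→10.5]: (21.6+15.4)/2 × 1 = 18.5
  Sum = 1822.1 µg/L·h
Extrapolated tail: C_last / k_e = 15.4 / 0.339 = 45.428
AUC_0→∞ = 1822.1 + 45.428 = 1867.528 µg/L·h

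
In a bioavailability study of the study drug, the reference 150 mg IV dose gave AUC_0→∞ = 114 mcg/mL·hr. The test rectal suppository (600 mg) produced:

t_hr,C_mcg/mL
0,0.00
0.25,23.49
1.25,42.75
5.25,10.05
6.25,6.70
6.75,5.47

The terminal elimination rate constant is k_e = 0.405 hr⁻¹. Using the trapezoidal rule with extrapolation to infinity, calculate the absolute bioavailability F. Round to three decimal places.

F = 0.365

Trapezoidal AUC_0→6.75 (rectal suppository):
  [0→0.25]: (0.00+23.49)/2 × 0.25 = 2.93625
  [0.25→1.25]: (23.49+42.75)/2 × 1 = 33.12
  [1.25→5.25]: (42.75+10.05)/2 × 4 = 105.6
  [5.25→6.25]: (10.05+6.70)/2 × 1 = 8.375
  [6.25→6.75]: (6.70+5.47)/2 × 0.5 = 3.0425
  Sum = 153.07375 mcg/mL·hr
Tail: C_last/k_e = 5.47/0.405 = 13.506
AUC_0→∞ (rectal suppository) = 153.07375 + 13.506 = 166.57975 mcg/mL·hr
F = (AUC_ev/D_ev)/(AUC_iv/D_iv) = (166.57975/600)/(114/150) = 0.277633/0.76 = 0.3653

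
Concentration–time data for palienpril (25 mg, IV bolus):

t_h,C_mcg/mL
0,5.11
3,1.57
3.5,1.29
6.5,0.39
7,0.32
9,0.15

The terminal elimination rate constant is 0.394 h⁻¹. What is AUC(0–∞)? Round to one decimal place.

Trapezoidal AUC_0→9:
  [0→3]: (5.11+1.57)/2 × 3 = 10.02
  [3→3.5]: (1.57+1.29)/2 × 0.5 = 0.715
  [3.5→6.5]: (1.29+0.39)/2 × 3 = 2.52
  [6.5→7]: (0.39+0.32)/2 × 0.5 = 0.1775
  [7→9]: (0.32+0.15)/2 × 2 = 0.47
  Sum = 13.9025 mcg/mL·h
Extrapolated tail: C_last / k_e = 0.15 / 0.394 = 0.381
AUC_0→∞ = 13.9025 + 0.381 = 14.2835 mcg/mL·h

AUC = 14.3 mcg/mL·h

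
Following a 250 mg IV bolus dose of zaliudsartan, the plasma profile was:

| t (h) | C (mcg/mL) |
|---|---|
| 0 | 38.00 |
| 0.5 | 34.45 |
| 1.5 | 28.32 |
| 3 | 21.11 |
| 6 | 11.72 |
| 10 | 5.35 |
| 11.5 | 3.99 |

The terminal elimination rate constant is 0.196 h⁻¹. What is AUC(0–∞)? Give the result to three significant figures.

Trapezoidal AUC_0→11.5:
  [0→0.5]: (38.00+34.45)/2 × 0.5 = 18.1125
  [0.5→1.5]: (34.45+28.32)/2 × 1 = 31.385
  [1.5→3]: (28.32+21.11)/2 × 1.5 = 37.0725
  [3→6]: (21.11+11.72)/2 × 3 = 49.245
  [6→10]: (11.72+5.35)/2 × 4 = 34.14
  [10→11.5]: (5.35+3.99)/2 × 1.5 = 7.005
  Sum = 176.96 mcg/mL·h
Extrapolated tail: C_last / k_e = 3.99 / 0.196 = 20.357
AUC_0→∞ = 176.96 + 20.357 = 197.317 mcg/mL·h

AUC = 197 mcg/mL·h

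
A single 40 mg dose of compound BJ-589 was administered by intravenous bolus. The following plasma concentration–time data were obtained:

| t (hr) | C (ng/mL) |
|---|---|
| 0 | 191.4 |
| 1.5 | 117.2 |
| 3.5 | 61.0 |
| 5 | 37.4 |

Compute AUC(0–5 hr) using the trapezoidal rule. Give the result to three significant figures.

AUC = 483 ng/mL·hr

Trapezoidal AUC_0→5:
  [0→1.5]: (191.4+117.2)/2 × 1.5 = 231.45
  [1.5→3.5]: (117.2+61.0)/2 × 2 = 178.2
  [3.5→5]: (61.0+37.4)/2 × 1.5 = 73.8
  Sum = 483.45 ng/mL·hr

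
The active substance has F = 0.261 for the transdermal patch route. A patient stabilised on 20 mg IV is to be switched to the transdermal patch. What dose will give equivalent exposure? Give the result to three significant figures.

D_transdermal = 76.6 mg

For equal systemic exposure: F × D_ev = D_iv
D_ev = D_iv / F = 20 / 0.261 = 76.6284 mg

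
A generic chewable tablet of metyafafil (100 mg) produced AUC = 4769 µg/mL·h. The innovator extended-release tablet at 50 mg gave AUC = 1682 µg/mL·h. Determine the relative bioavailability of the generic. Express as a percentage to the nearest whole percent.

F_rel = 142%

F_rel = (AUC_test/D_test) / (AUC_ref/D_ref)
      = (4769/100) / (1682/50)
      = 47.69 / 33.64 = 1.4177 = 141.77%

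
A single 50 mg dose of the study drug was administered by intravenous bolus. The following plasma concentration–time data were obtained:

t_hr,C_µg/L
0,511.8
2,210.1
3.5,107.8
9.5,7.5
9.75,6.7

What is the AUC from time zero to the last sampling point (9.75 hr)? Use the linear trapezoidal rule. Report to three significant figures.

Trapezoidal AUC_0→9.75:
  [0→2]: (511.8+210.1)/2 × 2 = 721.9
  [2→3.5]: (210.1+107.8)/2 × 1.5 = 238.425
  [3.5→9.5]: (107.8+7.5)/2 × 6 = 345.9
  [9.5→9.75]: (7.5+6.7)/2 × 0.25 = 1.775
  Sum = 1308.0 µg/L·hr

AUC = 1310 µg/L·hr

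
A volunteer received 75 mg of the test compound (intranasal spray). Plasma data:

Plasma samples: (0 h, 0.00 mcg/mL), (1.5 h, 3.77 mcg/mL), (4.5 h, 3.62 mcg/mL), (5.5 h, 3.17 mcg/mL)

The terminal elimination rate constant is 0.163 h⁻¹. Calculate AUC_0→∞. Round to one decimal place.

AUC = 36.8 mcg/mL·h

Trapezoidal AUC_0→5.5:
  [0→1.5]: (0.00+3.77)/2 × 1.5 = 2.8275
  [1.5→4.5]: (3.77+3.62)/2 × 3 = 11.085
  [4.5→5.5]: (3.62+3.17)/2 × 1 = 3.395
  Sum = 17.3075 mcg/mL·h
Extrapolated tail: C_last / k_e = 3.17 / 0.163 = 19.448
AUC_0→∞ = 17.3075 + 19.448 = 36.7555 mcg/mL·h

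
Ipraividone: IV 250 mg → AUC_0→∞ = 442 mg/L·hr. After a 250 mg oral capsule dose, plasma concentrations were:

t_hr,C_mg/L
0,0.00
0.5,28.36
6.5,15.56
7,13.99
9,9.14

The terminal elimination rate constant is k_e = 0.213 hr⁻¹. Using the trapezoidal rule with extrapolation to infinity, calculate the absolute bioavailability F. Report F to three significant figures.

Trapezoidal AUC_0→9 (oral capsule):
  [0→0.5]: (0.00+28.36)/2 × 0.5 = 7.09
  [0.5→6.5]: (28.36+15.56)/2 × 6 = 131.76
  [6.5→7]: (15.56+13.99)/2 × 0.5 = 7.3875
  [7→9]: (13.99+9.14)/2 × 2 = 23.13
  Sum = 169.3675 mg/L·hr
Tail: C_last/k_e = 9.14/0.213 = 42.911
AUC_0→∞ (oral capsule) = 169.3675 + 42.911 = 212.2785 mg/L·hr
F = (AUC_ev/D_ev)/(AUC_iv/D_iv) = (212.2785/250)/(442/250) = 0.849114/1.768 = 0.4803

F = 0.480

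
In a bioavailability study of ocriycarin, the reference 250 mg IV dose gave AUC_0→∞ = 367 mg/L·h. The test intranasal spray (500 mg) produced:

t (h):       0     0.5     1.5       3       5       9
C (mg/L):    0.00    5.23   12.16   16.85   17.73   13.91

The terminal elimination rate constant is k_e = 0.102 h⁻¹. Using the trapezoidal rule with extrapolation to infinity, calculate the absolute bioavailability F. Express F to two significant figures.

F = 0.36

Trapezoidal AUC_0→9 (intranasal spray):
  [0→0.5]: (0.00+5.23)/2 × 0.5 = 1.3075
  [0.5→1.5]: (5.23+12.16)/2 × 1 = 8.695
  [1.5→3]: (12.16+16.85)/2 × 1.5 = 21.7575
  [3→5]: (16.85+17.73)/2 × 2 = 34.58
  [5→9]: (17.73+13.91)/2 × 4 = 63.28
  Sum = 129.62 mg/L·h
Tail: C_last/k_e = 13.91/0.102 = 136.373
AUC_0→∞ (intranasal spray) = 129.62 + 136.373 = 265.993 mg/L·h
F = (AUC_ev/D_ev)/(AUC_iv/D_iv) = (265.993/500)/(367/250) = 0.531986/1.468 = 0.3624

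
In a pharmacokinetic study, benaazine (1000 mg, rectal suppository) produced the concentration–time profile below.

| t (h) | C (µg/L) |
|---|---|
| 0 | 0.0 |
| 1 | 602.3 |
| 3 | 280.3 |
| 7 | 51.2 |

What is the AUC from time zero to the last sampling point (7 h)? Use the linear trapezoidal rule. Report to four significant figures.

AUC = 1847 µg/L·h

Trapezoidal AUC_0→7:
  [0→1]: (0.0+602.3)/2 × 1 = 301.15
  [1→3]: (602.3+280.3)/2 × 2 = 882.6
  [3→7]: (280.3+51.2)/2 × 4 = 663.0
  Sum = 1846.75 µg/L·h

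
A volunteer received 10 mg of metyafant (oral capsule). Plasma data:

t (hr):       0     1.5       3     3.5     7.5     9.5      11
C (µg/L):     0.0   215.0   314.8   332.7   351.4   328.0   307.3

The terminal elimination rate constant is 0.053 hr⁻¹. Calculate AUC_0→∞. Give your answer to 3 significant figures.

Trapezoidal AUC_0→11:
  [0→1.5]: (0.0+215.0)/2 × 1.5 = 161.25
  [1.5→3]: (215.0+314.8)/2 × 1.5 = 397.35
  [3→3.5]: (314.8+332.7)/2 × 0.5 = 161.875
  [3.5→7.5]: (332.7+351.4)/2 × 4 = 1368.2
  [7.5→9.5]: (351.4+328.0)/2 × 2 = 679.4
  [9.5→11]: (328.0+307.3)/2 × 1.5 = 476.475
  Sum = 3244.55 µg/L·hr
Extrapolated tail: C_last / k_e = 307.3 / 0.053 = 5798.113
AUC_0→∞ = 3244.55 + 5798.113 = 9042.663 µg/L·hr

AUC = 9040 µg/L·hr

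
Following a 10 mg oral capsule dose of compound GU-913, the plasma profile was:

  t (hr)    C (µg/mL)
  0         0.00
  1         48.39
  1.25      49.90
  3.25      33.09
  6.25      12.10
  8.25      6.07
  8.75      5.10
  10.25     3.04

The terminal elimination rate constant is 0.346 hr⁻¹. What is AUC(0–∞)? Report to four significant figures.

AUC = 223.1 µg/mL·hr

Trapezoidal AUC_0→10.25:
  [0→1]: (0.00+48.39)/2 × 1 = 24.195
  [1→1.25]: (48.39+49.90)/2 × 0.25 = 12.28625
  [1.25→3.25]: (49.90+33.09)/2 × 2 = 82.99
  [3.25→6.25]: (33.09+12.10)/2 × 3 = 67.785
  [6.25→8.25]: (12.10+6.07)/2 × 2 = 18.17
  [8.25→8.75]: (6.07+5.10)/2 × 0.5 = 2.7925
  [8.75→10.25]: (5.10+3.04)/2 × 1.5 = 6.105
  Sum = 214.32375 µg/mL·hr
Extrapolated tail: C_last / k_e = 3.04 / 0.346 = 8.786
AUC_0→∞ = 214.32375 + 8.786 = 223.10975 µg/mL·hr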